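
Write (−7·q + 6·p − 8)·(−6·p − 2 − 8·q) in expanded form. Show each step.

(−7·q + 6·p − 8)·(−6·p − 2 − 8·q)
= 42·p·q + 14·q + 56·q^2 − 36·p^2 − 12·p − 48·p·q + 48·p + 16 + 64·q    [distributive law]
= −6·p·q + 78·q + 56·q^2 − 36·p^2 + 36·p + 16    [combine like terms]

−6·p·q + 78·q + 56·q^2 − 36·p^2 + 36·p + 16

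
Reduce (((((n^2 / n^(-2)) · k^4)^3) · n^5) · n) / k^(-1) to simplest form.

k^13n^18

(((((n^2 / n^(-2)) · k^4)^3) · n^5) · n) / k^(-1)
= (((((n^2 / n^(-2))^3) · ((k^4)^3)) · n^5) · n) / k^(-1)    [power of a product]
= ((((((n^2)^3) / ((n^(-2))^3)) · ((k^4)^3)) · n^5) · n) / k^(-1)    [power of a quotient]
= ((((n^6 / ((n^(-2))^3)) · ((k^4)^3)) · n^5) · n) / k^(-1)    [power of a power]
= ((((n^6 / n^(-6)) · ((k^4)^3)) · n^5) · n) / k^(-1)    [power of a power]
= (((n^12 · ((k^4)^3)) · n^5) · n) / k^(-1)    [quotient of powers]
= (((n^12 · k^12) · n^5) · n) / k^(-1)    [power of a power]
= k^13n^18    [quotient of powers; product of powers]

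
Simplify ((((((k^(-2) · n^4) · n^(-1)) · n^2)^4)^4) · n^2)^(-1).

k^32n^(-82)

((((((k^(-2) · n^4) · n^(-1)) · n^2)^4)^4) · n^2)^(-1)
= ((((((k^(-2) · n^4) · n^(-1)) · n^2)^4)^4)^(-1)) · ((n^2)^(-1))    [power of a product]
= (((((k^(-2) · n^4) · n^(-1)) · n^2)^4)^(-4)) · ((n^2)^(-1))    [power of a power]
= ((((k^(-2) · n^4) · n^(-1)) · n^2)^(-16)) · ((n^2)^(-1))    [power of a power]
= ((((k^(-2) · n^4) · n^(-1))^(-16)) · ((n^2)^(-16))) · ((n^2)^(-1))    [power of a product]
= ((((k^(-2) · n^4)^(-16)) · ((n^(-1))^(-16))) · ((n^2)^(-16))) · ((n^2)^(-1))    [power of a product]
= (((((k^(-2))^(-16)) · ((n^4)^(-16))) · ((n^(-1))^(-16))) · ((n^2)^(-16))) · ((n^2)^(-1))    [power of a product]
= (((k^32 · ((n^4)^(-16))) · ((n^(-1))^(-16))) · ((n^2)^(-16))) · ((n^2)^(-1))    [power of a power]
= (((k^32 · n^(-64)) · ((n^(-1))^(-16))) · ((n^2)^(-16))) · ((n^2)^(-1))    [power of a power]
= (((k^32 · n^(-64)) · n^16) · ((n^2)^(-16))) · ((n^2)^(-1))    [power of a power]
= (((k^32 · n^(-64)) · n^16) · n^(-32)) · ((n^2)^(-1))    [power of a power]
= (((k^32 · n^(-64)) · n^16) · n^(-32)) · n^(-2)    [power of a power]
= k^32n^(-82)    [product of powers]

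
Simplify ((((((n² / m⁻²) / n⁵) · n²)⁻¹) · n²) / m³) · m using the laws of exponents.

((((((n² / m⁻²) / n⁵) · n²)⁻¹) · n²) / m³) · m
= ((((((n² / m⁻²) / n⁵)⁻¹) · ((n²)⁻¹)) · n²) / m³) · m    [power of a product]
= ((((((n² / m⁻²)⁻¹) / ((n⁵)⁻¹)) · ((n²)⁻¹)) · n²) / m³) · m    [power of a quotient]
= (((((((n²)⁻¹) / ((m⁻²)⁻¹)) / ((n⁵)⁻¹)) · ((n²)⁻¹)) · n²) / m³) · m    [power of a quotient]
= (((((n⁻² / ((m⁻²)⁻¹)) / ((n⁵)⁻¹)) · ((n²)⁻¹)) · n²) / m³) · m    [power of a power]
= (((((n⁻² / m²) / ((n⁵)⁻¹)) · ((n²)⁻¹)) · n²) / m³) · m    [power of a power]
= (((((n⁻² / m²) / n⁻⁵) · ((n²)⁻¹)) · n²) / m³) · m    [power of a power]
= (((((n⁻² / m²) / n⁻⁵) · n⁻²) · n²) / m³) · m    [power of a power]
= m⁻⁴·n³    [quotient of powers; product of powers]

m⁻⁴·n³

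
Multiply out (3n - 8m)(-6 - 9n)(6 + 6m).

(3n - 8m)(-6 - 9n)(6 + 6m)
= (-18n - 27n^2 + 48m + 72mn)(6 + 6m)    [distributive law]
= -108n - 108mn - 162n^2 - 162mn^2 + 288m + 288m^2 + 432mn + 432m^2n    [distributive law]
= -108n + 324mn - 162n^2 - 162mn^2 + 288m + 288m^2 + 432m^2n    [combine like terms]

-108n + 324mn - 162n^2 - 162mn^2 + 288m + 288m^2 + 432m^2n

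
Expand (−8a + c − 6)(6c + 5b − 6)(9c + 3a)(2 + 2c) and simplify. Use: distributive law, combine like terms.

−216ac² − 828ac³ − 288a²c² − 870abc − 690abc² − 240a²b − 240a²bc + 828ac + 288a² − 648c³ + 108c⁴ − 450bc² + 90bc³ − 108c² − 540bc − 180ab + 648c + 216a

(−8a + c − 6)(6c + 5b − 6)(9c + 3a)(2 + 2c)
= (−48ac − 40ab + 48a + 6c² + 5bc − 6c − 36c − 30b + 36)(9c + 3a)(2 + 2c)    [distributive law]
= (−48ac − 40ab + 48a + 6c² + 5bc − 42c − 30b + 36)(9c + 3a)(2 + 2c)    [combine like terms]
= (−432ac² − 144a²c − 360abc − 120a²b + 432ac + 144a² + 54c³ + 18ac² + 45bc² + 15abc − 378c² − 126ac − 270bc − 90ab + 324c + 108a)(2 + 2c)    [distributive law]
= (−414ac² − 144a²c − 345abc − 120a²b + 306ac + 144a² + 54c³ + 45bc² − 378c² − 270bc − 90ab + 324c + 108a)(2 + 2c)    [combine like terms]
= −828ac² − 828ac³ − 288a²c − 288a²c² − 690abc − 690abc² − 240a²b − 240a²bc + 612ac + 612ac² + 288a² + 288a²c + 108c³ + 108c⁴ + 90bc² + 90bc³ − 756c² − 756c³ − 540bc − 540bc² − 180ab − 180abc + 648c + 648c² + 216a + 216ac    [distributive law]
= −216ac² − 828ac³ − 288a²c² − 870abc − 690abc² − 240a²b − 240a²bc + 828ac + 288a² − 648c³ + 108c⁴ − 450bc² + 90bc³ − 108c² − 540bc − 180ab + 648c + 216a    [combine like terms]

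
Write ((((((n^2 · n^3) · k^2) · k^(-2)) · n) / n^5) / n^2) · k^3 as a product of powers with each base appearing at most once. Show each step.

((((((n^2 · n^3) · k^2) · k^(-2)) · n) / n^5) / n^2) · k^3
= (((((n^5 · k^2) · k^(-2)) · n) / n^5) / n^2) · k^3    [product of powers]
= k^3n^(-1)    [quotient of powers; product of powers]

k^3n^(-1)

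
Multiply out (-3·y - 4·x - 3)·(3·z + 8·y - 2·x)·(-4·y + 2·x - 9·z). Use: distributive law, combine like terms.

252·y²·z + 264·x·y·z + 81·y·z² + 96·y³ + 56·x·y² - 84·x²·y - 96·x²·z + 108·x·z² + 16·x³ + 252·y·z - 72·x·z + 81·z² + 96·y² - 72·x·y + 12·x²

(-3·y - 4·x - 3)·(3·z + 8·y - 2·x)·(-4·y + 2·x - 9·z)
= (-9·y·z - 24·y² + 6·x·y - 12·x·z - 32·x·y + 8·x² - 9·z - 24·y + 6·x)·(-4·y + 2·x - 9·z)    [distributive law]
= (-9·y·z - 24·y² - 26·x·y - 12·x·z + 8·x² - 9·z - 24·y + 6·x)·(-4·y + 2·x - 9·z)    [combine like terms]
= 36·y²·z - 18·x·y·z + 81·y·z² + 96·y³ - 48·x·y² + 216·y²·z + 104·x·y² - 52·x²·y + 234·x·y·z + 48·x·y·z - 24·x²·z + 108·x·z² - 32·x²·y + 16·x³ - 72·x²·z + 36·y·z - 18·x·z + 81·z² + 96·y² - 48·x·y + 216·y·z - 24·x·y + 12·x² - 54·x·z    [distributive law]
= 252·y²·z + 264·x·y·z + 81·y·z² + 96·y³ + 56·x·y² - 84·x²·y - 96·x²·z + 108·x·z² + 16·x³ + 252·y·z - 72·x·z + 81·z² + 96·y² - 72·x·y + 12·x²    [combine like terms]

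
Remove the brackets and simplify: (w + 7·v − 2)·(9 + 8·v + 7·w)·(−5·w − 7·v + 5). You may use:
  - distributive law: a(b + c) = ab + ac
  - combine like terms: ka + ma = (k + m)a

(w + 7·v − 2)·(9 + 8·v + 7·w)·(−5·w − 7·v + 5)
= (9·w + 8·v·w + 7·w^2 + 63·v + 56·v^2 + 49·v·w − 18 − 16·v − 14·w)·(−5·w − 7·v + 5)    [distributive law]
= (−5·w + 57·v·w + 7·w^2 + 47·v + 56·v^2 − 18)·(−5·w − 7·v + 5)    [combine like terms]
= 25·w^2 + 35·v·w − 25·w − 285·v·w^2 − 399·v^2·w + 285·v·w − 35·w^3 − 49·v·w^2 + 35·w^2 − 235·v·w − 329·v^2 + 235·v − 280·v^2·w − 392·v^3 + 280·v^2 + 90·w + 126·v − 90    [distributive law]
= 60·w^2 + 85·v·w + 65·w − 334·v·w^2 − 679·v^2·w − 35·w^3 − 49·v^2 + 361·v − 392·v^3 − 90    [combine like terms]

60·w^2 + 85·v·w + 65·w − 334·v·w^2 − 679·v^2·w − 35·w^3 − 49·v^2 + 361·v − 392·v^3 − 90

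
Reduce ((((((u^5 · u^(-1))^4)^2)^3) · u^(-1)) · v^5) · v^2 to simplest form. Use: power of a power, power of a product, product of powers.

u^95v^7

((((((u^5 · u^(-1))^4)^2)^3) · u^(-1)) · v^5) · v^2
= (((((u^5 · u^(-1))^4)^6) · u^(-1)) · v^5) · v^2    [power of a power]
= ((((u^5 · u^(-1))^24) · u^(-1)) · v^5) · v^2    [power of a power]
= (((((u^5)^24) · ((u^(-1))^24)) · u^(-1)) · v^5) · v^2    [power of a product]
= (((u^120 · ((u^(-1))^24)) · u^(-1)) · v^5) · v^2    [power of a power]
= (((u^120 · u^(-24)) · u^(-1)) · v^5) · v^2    [power of a power]
= ((u^96 · u^(-1)) · v^5) · v^2    [product of powers]
= (u^95 · v^5) · v^2    [product of powers]
= u^95v^7    [product of powers]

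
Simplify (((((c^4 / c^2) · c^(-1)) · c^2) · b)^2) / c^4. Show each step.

(((((c^4 / c^2) · c^(-1)) · c^2) · b)^2) / c^4
= (((((c^4 / c^2) · c^(-1)) · c^2)^2) · (b^2)) / c^4    [power of a product]
= (((((c^4 / c^2) · c^(-1))^2) · ((c^2)^2)) · (b^2)) / c^4    [power of a product]
= (((((c^4 / c^2)^2) · ((c^(-1))^2)) · ((c^2)^2)) · (b^2)) / c^4    [power of a product]
= ((((((c^4)^2) / ((c^2)^2)) · ((c^(-1))^2)) · ((c^2)^2)) · (b^2)) / c^4    [power of a quotient]
= ((((c^8 / ((c^2)^2)) · ((c^(-1))^2)) · ((c^2)^2)) · (b^2)) / c^4    [power of a power]
= ((((c^8 / c^4) · ((c^(-1))^2)) · ((c^2)^2)) · (b^2)) / c^4    [power of a power]
= (((c^4 · ((c^(-1))^2)) · ((c^2)^2)) · (b^2)) / c^4    [quotient of powers]
= (((c^4 · c^(-2)) · ((c^2)^2)) · (b^2)) / c^4    [power of a power]
= ((c^2 · ((c^2)^2)) · (b^2)) / c^4    [product of powers]
= ((c^2 · c^4) · (b^2)) / c^4    [power of a power]
= (c^6 · (b^2)) / c^4    [product of powers]
= b^2c^2    [quotient of powers]

b^2c^2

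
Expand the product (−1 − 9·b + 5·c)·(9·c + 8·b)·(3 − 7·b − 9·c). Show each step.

−27·c + 12·b·c + 216·c² − 24·b − 160·b² + 935·b²·c + 54·b·c² + 504·b³ − 405·c³

(−1 − 9·b + 5·c)·(9·c + 8·b)·(3 − 7·b − 9·c)
= (−9·c − 8·b − 81·b·c − 72·b² + 45·c² + 40·b·c)·(3 − 7·b − 9·c)    [distributive law]
= (−9·c − 8·b − 41·b·c − 72·b² + 45·c²)·(3 − 7·b − 9·c)    [combine like terms]
= −27·c + 63·b·c + 81·c² − 24·b + 56·b² + 72·b·c − 123·b·c + 287·b²·c + 369·b·c² − 216·b² + 504·b³ + 648·b²·c + 135·c² − 315·b·c² − 405·c³    [distributive law]
= −27·c + 12·b·c + 216·c² − 24·b − 160·b² + 935·b²·c + 54·b·c² + 504·b³ − 405·c³    [combine like terms]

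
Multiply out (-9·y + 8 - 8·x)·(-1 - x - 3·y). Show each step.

(-9·y + 8 - 8·x)·(-1 - x - 3·y)
= 9·y + 9·x·y + 27·y^2 - 8 - 8·x - 24·y + 8·x + 8·x^2 + 24·x·y    [distributive law]
= -15·y + 33·x·y + 27·y^2 - 8 + 8·x^2    [combine like terms]

-15·y + 33·x·y + 27·y^2 - 8 + 8·x^2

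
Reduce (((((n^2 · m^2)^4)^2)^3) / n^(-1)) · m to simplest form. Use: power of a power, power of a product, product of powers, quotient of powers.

(((((n^2 · m^2)^4)^2)^3) / n^(-1)) · m
= ((((n^2 · m^2)^4)^6) / n^(-1)) · m    [power of a power]
= (((n^2 · m^2)^24) / n^(-1)) · m    [power of a power]
= ((((n^2)^24) · ((m^2)^24)) / n^(-1)) · m    [power of a product]
= ((n^48 · ((m^2)^24)) / n^(-1)) · m    [power of a power]
= ((n^48 · m^48) / n^(-1)) · m    [power of a power]
= m^49n^49    [quotient of powers; product of powers]

m^49n^49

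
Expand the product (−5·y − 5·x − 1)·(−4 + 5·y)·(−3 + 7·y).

(−5·y − 5·x − 1)·(−4 + 5·y)·(−3 + 7·y)
= (20·y − 25·y^2 + 20·x − 25·x·y + 4 − 5·y)·(−3 + 7·y)    [distributive law]
= (15·y − 25·y^2 + 20·x − 25·x·y + 4)·(−3 + 7·y)    [combine like terms]
= −45·y + 105·y^2 + 75·y^2 − 175·y^3 − 60·x + 140·x·y + 75·x·y − 175·x·y^2 − 12 + 28·y    [distributive law]
= −17·y + 180·y^2 − 175·y^3 − 60·x + 215·x·y − 175·x·y^2 − 12    [combine like terms]

−17·y + 180·y^2 − 175·y^3 − 60·x + 215·x·y − 175·x·y^2 − 12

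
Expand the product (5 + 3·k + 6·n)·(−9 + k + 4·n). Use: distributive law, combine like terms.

−45 − 22·k − 34·n + 3·k^2 + 18·k·n + 24·n^2

(5 + 3·k + 6·n)·(−9 + k + 4·n)
= −45 + 5·k + 20·n − 27·k + 3·k^2 + 12·k·n − 54·n + 6·k·n + 24·n^2    [distributive law]
= −45 − 22·k − 34·n + 3·k^2 + 18·k·n + 24·n^2    [combine like terms]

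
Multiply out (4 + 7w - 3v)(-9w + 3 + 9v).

-15w + 12 + 27v - 63w^2 + 90vw - 27v^2

(4 + 7w - 3v)(-9w + 3 + 9v)
= -36w + 12 + 36v - 63w^2 + 21w + 63vw + 27vw - 9v - 27v^2    [distributive law]
= -15w + 12 + 27v - 63w^2 + 90vw - 27v^2    [combine like terms]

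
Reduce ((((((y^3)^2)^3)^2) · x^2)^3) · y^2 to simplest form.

x^6y^110

((((((y^3)^2)^3)^2) · x^2)^3) · y^2
= ((((((y^3)^2)^3)^2)^3) · ((x^2)^3)) · y^2    [power of a product]
= (((((y^3)^2)^3)^6) · ((x^2)^3)) · y^2    [power of a power]
= ((((y^3)^2)^18) · ((x^2)^3)) · y^2    [power of a power]
= (((y^3)^36) · ((x^2)^3)) · y^2    [power of a power]
= (y^108 · ((x^2)^3)) · y^2    [power of a power]
= (y^108 · x^6) · y^2    [power of a power]
= x^6y^110    [product of powers]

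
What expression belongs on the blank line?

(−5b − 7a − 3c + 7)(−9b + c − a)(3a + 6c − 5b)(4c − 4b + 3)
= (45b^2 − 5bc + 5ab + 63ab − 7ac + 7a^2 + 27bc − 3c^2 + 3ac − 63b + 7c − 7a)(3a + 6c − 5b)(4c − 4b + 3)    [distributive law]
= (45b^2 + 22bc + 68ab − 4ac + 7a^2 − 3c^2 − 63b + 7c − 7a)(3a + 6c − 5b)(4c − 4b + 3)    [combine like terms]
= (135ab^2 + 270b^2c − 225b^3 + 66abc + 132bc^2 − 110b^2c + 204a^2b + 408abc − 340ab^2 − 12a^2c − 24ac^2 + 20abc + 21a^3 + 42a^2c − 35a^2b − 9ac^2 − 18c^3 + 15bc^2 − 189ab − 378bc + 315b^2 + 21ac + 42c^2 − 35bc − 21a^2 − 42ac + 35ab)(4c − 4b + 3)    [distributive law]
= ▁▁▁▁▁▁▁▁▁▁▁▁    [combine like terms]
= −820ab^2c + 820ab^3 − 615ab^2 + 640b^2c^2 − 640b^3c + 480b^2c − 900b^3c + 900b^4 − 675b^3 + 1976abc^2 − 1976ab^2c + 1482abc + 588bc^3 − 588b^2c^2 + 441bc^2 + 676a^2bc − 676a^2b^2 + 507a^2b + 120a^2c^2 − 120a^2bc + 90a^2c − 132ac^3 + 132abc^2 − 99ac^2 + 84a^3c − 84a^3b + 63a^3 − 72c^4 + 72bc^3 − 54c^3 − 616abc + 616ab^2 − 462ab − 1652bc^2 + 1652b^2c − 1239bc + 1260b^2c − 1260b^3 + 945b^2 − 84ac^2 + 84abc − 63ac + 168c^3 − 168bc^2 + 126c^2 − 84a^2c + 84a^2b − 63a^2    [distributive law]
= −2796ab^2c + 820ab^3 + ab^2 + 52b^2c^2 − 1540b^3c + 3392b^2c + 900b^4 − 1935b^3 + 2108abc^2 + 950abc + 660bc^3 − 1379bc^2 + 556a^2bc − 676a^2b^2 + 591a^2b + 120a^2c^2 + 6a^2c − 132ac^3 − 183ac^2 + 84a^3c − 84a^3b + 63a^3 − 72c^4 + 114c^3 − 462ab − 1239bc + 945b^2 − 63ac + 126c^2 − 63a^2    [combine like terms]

After combine like terms, the bracketed line is:

(−205ab^2 + 160b^2c − 225b^3 + 494abc + 147bc^2 + 169a^2b + 30a^2c − 33ac^2 + 21a^3 − 18c^3 − 154ab − 413bc + 315b^2 − 21ac + 42c^2 − 21a^2)(4c − 4b + 3)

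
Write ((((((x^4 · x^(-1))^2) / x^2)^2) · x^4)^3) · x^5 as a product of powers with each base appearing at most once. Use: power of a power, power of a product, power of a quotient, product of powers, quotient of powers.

x^41

((((((x^4 · x^(-1))^2) / x^2)^2) · x^4)^3) · x^5
= ((((((x^4 · x^(-1))^2) / x^2)^2)^3) · ((x^4)^3)) · x^5    [power of a product]
= (((((x^4 · x^(-1))^2) / x^2)^6) · ((x^4)^3)) · x^5    [power of a power]
= (((((x^4 · x^(-1))^2)^6) / ((x^2)^6)) · ((x^4)^3)) · x^5    [power of a quotient]
= ((((x^4 · x^(-1))^12) / ((x^2)^6)) · ((x^4)^3)) · x^5    [power of a power]
= (((((x^4)^12) · ((x^(-1))^12)) / ((x^2)^6)) · ((x^4)^3)) · x^5    [power of a product]
= (((x^48 · ((x^(-1))^12)) / ((x^2)^6)) · ((x^4)^3)) · x^5    [power of a power]
= (((x^48 · x^(-12)) / ((x^2)^6)) · ((x^4)^3)) · x^5    [power of a power]
= ((x^36 / ((x^2)^6)) · ((x^4)^3)) · x^5    [product of powers]
= ((x^36 / x^12) · ((x^4)^3)) · x^5    [power of a power]
= (x^24 · ((x^4)^3)) · x^5    [quotient of powers]
= (x^24 · x^12) · x^5    [power of a power]
= x^36 · x^5    [product of powers]
= x^41    [product of powers]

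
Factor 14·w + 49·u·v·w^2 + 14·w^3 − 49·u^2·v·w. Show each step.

7·w(2 + 7·u·v·w + 2·w^2 − 7·u^2·v)

14·w + 49·u·v·w^2 + 14·w^3 − 49·u^2·v·w
= 7(2·w + 7·u·v·w^2 + 2·w^3 − 7·u^2·v·w)    [factor out 7]
= 7·w(2 + 7·u·v·w + 2·w^2 − 7·u^2·v)    [factor out w]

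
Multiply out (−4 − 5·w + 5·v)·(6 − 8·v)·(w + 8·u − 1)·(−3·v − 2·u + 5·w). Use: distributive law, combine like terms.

(−4 − 5·w + 5·v)·(6 − 8·v)·(w + 8·u − 1)·(−3·v − 2·u + 5·w)
= (−24 + 32·v − 30·w + 40·v·w + 30·v − 40·v^2)·(w + 8·u − 1)·(−3·v − 2·u + 5·w)    [distributive law]
= (−24 + 62·v − 30·w + 40·v·w − 40·v^2)·(w + 8·u − 1)·(−3·v − 2·u + 5·w)    [combine like terms]
= (−24·w − 192·u + 24 + 62·v·w + 496·u·v − 62·v − 30·w^2 − 240·u·w + 30·w + 40·v·w^2 + 320·u·v·w − 40·v·w − 40·v^2·w − 320·u·v^2 + 40·v^2)·(−3·v − 2·u + 5·w)    [distributive law]
= (6·w − 192·u + 24 + 22·v·w + 496·u·v − 62·v − 30·w^2 − 240·u·w + 40·v·w^2 + 320·u·v·w − 40·v^2·w − 320·u·v^2 + 40·v^2)·(−3·v − 2·u + 5·w)    [combine like terms]
= −18·v·w − 12·u·w + 30·w^2 + 576·u·v + 384·u^2 − 960·u·w − 72·v − 48·u + 120·w − 66·v^2·w − 44·u·v·w + 110·v·w^2 − 1488·u·v^2 − 992·u^2·v + 2480·u·v·w + 186·v^2 + 124·u·v − 310·v·w + 90·v·w^2 + 60·u·w^2 − 150·w^3 + 720·u·v·w + 480·u^2·w − 1200·u·w^2 − 120·v^2·w^2 − 80·u·v·w^2 + 200·v·w^3 − 960·u·v^2·w − 640·u^2·v·w + 1600·u·v·w^2 + 120·v^3·w + 80·u·v^2·w − 200·v^2·w^2 + 960·u·v^3 + 640·u^2·v^2 − 1600·u·v^2·w − 120·v^3 − 80·u·v^2 + 200·v^2·w    [distributive law]
= −328·v·w − 972·u·w + 30·w^2 + 700·u·v + 384·u^2 − 72·v − 48·u + 120·w + 134·v^2·w + 3156·u·v·w + 200·v·w^2 − 1568·u·v^2 − 992·u^2·v + 186·v^2 − 1140·u·w^2 − 150·w^3 + 480·u^2·w − 320·v^2·w^2 + 1520·u·v·w^2 + 200·v·w^3 − 2480·u·v^2·w − 640·u^2·v·w + 120·v^3·w + 960·u·v^3 + 640·u^2·v^2 − 120·v^3    [combine like terms]

−328·v·w − 972·u·w + 30·w^2 + 700·u·v + 384·u^2 − 72·v − 48·u + 120·w + 134·v^2·w + 3156·u·v·w + 200·v·w^2 − 1568·u·v^2 − 992·u^2·v + 186·v^2 − 1140·u·w^2 − 150·w^3 + 480·u^2·w − 320·v^2·w^2 + 1520·u·v·w^2 + 200·v·w^3 − 2480·u·v^2·w − 640·u^2·v·w + 120·v^3·w + 960·u·v^3 + 640·u^2·v^2 − 120·v^3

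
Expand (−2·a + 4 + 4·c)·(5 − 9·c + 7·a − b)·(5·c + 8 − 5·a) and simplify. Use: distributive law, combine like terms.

(−2·a + 4 + 4·c)·(5 − 9·c + 7·a − b)·(5·c + 8 − 5·a)
= (−10·a + 18·a·c − 14·a² + 2·a·b + 20 − 36·c + 28·a − 4·b + 20·c − 36·c² + 28·a·c − 4·b·c)·(5·c + 8 − 5·a)    [distributive law]
= (18·a + 46·a·c − 14·a² + 2·a·b + 20 − 16·c − 4·b − 36·c² − 4·b·c)·(5·c + 8 − 5·a)    [combine like terms]
= 90·a·c + 144·a − 90·a² + 230·a·c² + 368·a·c − 230·a²·c − 70·a²·c − 112·a² + 70·a³ + 10·a·b·c + 16·a·b − 10·a²·b + 100·c + 160 − 100·a − 80·c² − 128·c + 80·a·c − 20·b·c − 32·b + 20·a·b − 180·c³ − 288·c² + 180·a·c² − 20·b·c² − 32·b·c + 20·a·b·c    [distributive law]
= 538·a·c + 44·a − 202·a² + 410·a·c² − 300·a²·c + 70·a³ + 30·a·b·c + 36·a·b − 10·a²·b − 28·c + 160 − 368·c² − 52·b·c − 32·b − 180·c³ − 20·b·c²    [combine like terms]

538·a·c + 44·a − 202·a² + 410·a·c² − 300·a²·c + 70·a³ + 30·a·b·c + 36·a·b − 10·a²·b − 28·c + 160 − 368·c² − 52·b·c − 32·b − 180·c³ − 20·b·c²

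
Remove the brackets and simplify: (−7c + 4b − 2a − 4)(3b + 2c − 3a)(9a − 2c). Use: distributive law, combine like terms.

−81abc + 26bc² − 160ac² + 28c³ + 141a²c + 108ab² − 24b²c − 162a²b + 54a³ − 108ab + 24bc − 96ac + 16c² + 108a²

(−7c + 4b − 2a − 4)(3b + 2c − 3a)(9a − 2c)
= (−21bc − 14c² + 21ac + 12b² + 8bc − 12ab − 6ab − 4ac + 6a² − 12b − 8c + 12a)(9a − 2c)    [distributive law]
= (−13bc − 14c² + 17ac + 12b² − 18ab + 6a² − 12b − 8c + 12a)(9a − 2c)    [combine like terms]
= −117abc + 26bc² − 126ac² + 28c³ + 153a²c − 34ac² + 108ab² − 24b²c − 162a²b + 36abc + 54a³ − 12a²c − 108ab + 24bc − 72ac + 16c² + 108a² − 24ac    [distributive law]
= −81abc + 26bc² − 160ac² + 28c³ + 141a²c + 108ab² − 24b²c − 162a²b + 54a³ − 108ab + 24bc − 96ac + 16c² + 108a²    [combine like terms]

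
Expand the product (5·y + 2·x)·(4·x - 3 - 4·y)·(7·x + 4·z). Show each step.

84·x^2·y + 48·x·y·z - 105·x·y - 60·y·z - 140·x·y^2 - 80·y^2·z + 56·x^3 + 32·x^2·z - 42·x^2 - 24·x·z

(5·y + 2·x)·(4·x - 3 - 4·y)·(7·x + 4·z)
= (20·x·y - 15·y - 20·y^2 + 8·x^2 - 6·x - 8·x·y)·(7·x + 4·z)    [distributive law]
= (12·x·y - 15·y - 20·y^2 + 8·x^2 - 6·x)·(7·x + 4·z)    [combine like terms]
= 84·x^2·y + 48·x·y·z - 105·x·y - 60·y·z - 140·x·y^2 - 80·y^2·z + 56·x^3 + 32·x^2·z - 42·x^2 - 24·x·z    [distributive law]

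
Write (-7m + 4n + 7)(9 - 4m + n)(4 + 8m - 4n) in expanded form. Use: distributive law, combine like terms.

140m - 616m^2 + 616mn + 224m^3 - 296m^2n + 124mn^2 - 80n - 156n^2 - 16n^3 + 252

(-7m + 4n + 7)(9 - 4m + n)(4 + 8m - 4n)
= (-63m + 28m^2 - 7mn + 36n - 16mn + 4n^2 + 63 - 28m + 7n)(4 + 8m - 4n)    [distributive law]
= (-91m + 28m^2 - 23mn + 43n + 4n^2 + 63)(4 + 8m - 4n)    [combine like terms]
= -364m - 728m^2 + 364mn + 112m^2 + 224m^3 - 112m^2n - 92mn - 184m^2n + 92mn^2 + 172n + 344mn - 172n^2 + 16n^2 + 32mn^2 - 16n^3 + 252 + 504m - 252n    [distributive law]
= 140m - 616m^2 + 616mn + 224m^3 - 296m^2n + 124mn^2 - 80n - 156n^2 - 16n^3 + 252    [combine like terms]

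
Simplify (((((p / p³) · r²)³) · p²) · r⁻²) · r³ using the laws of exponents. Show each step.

(((((p / p³) · r²)³) · p²) · r⁻²) · r³
= (((((p / p³)³) · ((r²)³)) · p²) · r⁻²) · r³    [power of a product]
= (((((p³) / ((p³)³)) · ((r²)³)) · p²) · r⁻²) · r³    [power of a quotient]
= ((((p³ / p⁹) · ((r²)³)) · p²) · r⁻²) · r³    [power of a power]
= (((p⁻⁶ · ((r²)³)) · p²) · r⁻²) · r³    [quotient of powers]
= (((p⁻⁶ · r⁶) · p²) · r⁻²) · r³    [power of a power]
= p⁻⁴r⁷    [product of powers]

p⁻⁴r⁷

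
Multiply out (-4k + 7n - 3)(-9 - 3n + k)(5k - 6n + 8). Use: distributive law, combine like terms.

133k^2 - 316kn + 399k + 119k^2n - 219kn^2 - 20k^3 + 156n^2 - 594n + 126n^3 + 216

(-4k + 7n - 3)(-9 - 3n + k)(5k - 6n + 8)
= (36k + 12kn - 4k^2 - 63n - 21n^2 + 7kn + 27 + 9n - 3k)(5k - 6n + 8)    [distributive law]
= (33k + 19kn - 4k^2 - 54n - 21n^2 + 27)(5k - 6n + 8)    [combine like terms]
= 165k^2 - 198kn + 264k + 95k^2n - 114kn^2 + 152kn - 20k^3 + 24k^2n - 32k^2 - 270kn + 324n^2 - 432n - 105kn^2 + 126n^3 - 168n^2 + 135k - 162n + 216    [distributive law]
= 133k^2 - 316kn + 399k + 119k^2n - 219kn^2 - 20k^3 + 156n^2 - 594n + 126n^3 + 216    [combine like terms]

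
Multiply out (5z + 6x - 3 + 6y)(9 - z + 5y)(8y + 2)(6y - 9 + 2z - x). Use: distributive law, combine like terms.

1908y^2z - 3498yz + 1144yz^2 + 922xyz - 972z + 282z^2 + 228xz + 64y^2z^2 - 80yz^3 - 56xyz^2 - 20z^3 - 14xz^2 + 1392y^3z + 40xy^2z + 420xy^2 - 3642xy - 492x^2y - 918x - 108x^2 + 48x^2yz + 12x^2z + 1200xy^3 - 240x^2y^2 - 4176y^2 + 918y + 486 + 72y^3 + 1440y^4

(5z + 6x - 3 + 6y)(9 - z + 5y)(8y + 2)(6y - 9 + 2z - x)
= (45z - 5z^2 + 25yz + 54x - 6xz + 30xy - 27 + 3z - 15y + 54y - 6yz + 30y^2)(8y + 2)(6y - 9 + 2z - x)    [distributive law]
= (48z - 5z^2 + 19yz + 54x - 6xz + 30xy - 27 + 39y + 30y^2)(8y + 2)(6y - 9 + 2z - x)    [combine like terms]
= (384yz + 96z - 40yz^2 - 10z^2 + 152y^2z + 38yz + 432xy + 108x - 48xyz - 12xz + 240xy^2 + 60xy - 216y - 54 + 312y^2 + 78y + 240y^3 + 60y^2)(6y - 9 + 2z - x)    [distributive law]
= (422yz + 96z - 40yz^2 - 10z^2 + 152y^2z + 492xy + 108x - 48xyz - 12xz + 240xy^2 - 138y - 54 + 372y^2 + 240y^3)(6y - 9 + 2z - x)    [combine like terms]
= 2532y^2z - 3798yz + 844yz^2 - 422xyz + 576yz - 864z + 192z^2 - 96xz - 240y^2z^2 + 360yz^2 - 80yz^3 + 40xyz^2 - 60yz^2 + 90z^2 - 20z^3 + 10xz^2 + 912y^3z - 1368y^2z + 304y^2z^2 - 152xy^2z + 2952xy^2 - 4428xy + 984xyz - 492x^2y + 648xy - 972x + 216xz - 108x^2 - 288xy^2z + 432xyz - 96xyz^2 + 48x^2yz - 72xyz + 108xz - 24xz^2 + 12x^2z + 1440xy^3 - 2160xy^2 + 480xy^2z - 240x^2y^2 - 828y^2 + 1242y - 276yz + 138xy - 324y + 486 - 108z + 54x + 2232y^3 - 3348y^2 + 744y^2z - 372xy^2 + 1440y^4 - 2160y^3 + 480y^3z - 240xy^3    [distributive law]
= 1908y^2z - 3498yz + 1144yz^2 + 922xyz - 972z + 282z^2 + 228xz + 64y^2z^2 - 80yz^3 - 56xyz^2 - 20z^3 - 14xz^2 + 1392y^3z + 40xy^2z + 420xy^2 - 3642xy - 492x^2y - 918x - 108x^2 + 48x^2yz + 12x^2z + 1200xy^3 - 240x^2y^2 - 4176y^2 + 918y + 486 + 72y^3 + 1440y^4    [combine like terms]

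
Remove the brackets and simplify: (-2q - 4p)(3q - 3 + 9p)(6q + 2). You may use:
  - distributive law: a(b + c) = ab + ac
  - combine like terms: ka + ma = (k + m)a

(-2q - 4p)(3q - 3 + 9p)(6q + 2)
= (-6q² + 6q - 18pq - 12pq + 12p - 36p²)(6q + 2)    [distributive law]
= (-6q² + 6q - 30pq + 12p - 36p²)(6q + 2)    [combine like terms]
= -36q³ - 12q² + 36q² + 12q - 180pq² - 60pq + 72pq + 24p - 216p²q - 72p²    [distributive law]
= -36q³ + 24q² + 12q - 180pq² + 12pq + 24p - 216p²q - 72p²    [combine like terms]

-36q³ + 24q² + 12q - 180pq² + 12pq + 24p - 216p²q - 72p²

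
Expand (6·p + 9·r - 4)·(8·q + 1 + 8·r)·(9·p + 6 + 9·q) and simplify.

(6·p + 9·r - 4)·(8·q + 1 + 8·r)·(9·p + 6 + 9·q)
= (48·p·q + 6·p + 48·p·r + 72·q·r + 9·r + 72·r^2 - 32·q - 4 - 32·r)·(9·p + 6 + 9·q)    [distributive law]
= (48·p·q + 6·p + 48·p·r + 72·q·r - 23·r + 72·r^2 - 32·q - 4)·(9·p + 6 + 9·q)    [combine like terms]
= 432·p^2·q + 288·p·q + 432·p·q^2 + 54·p^2 + 36·p + 54·p·q + 432·p^2·r + 288·p·r + 432·p·q·r + 648·p·q·r + 432·q·r + 648·q^2·r - 207·p·r - 138·r - 207·q·r + 648·p·r^2 + 432·r^2 + 648·q·r^2 - 288·p·q - 192·q - 288·q^2 - 36·p - 24 - 36·q    [distributive law]
= 432·p^2·q + 54·p·q + 432·p·q^2 + 54·p^2 + 432·p^2·r + 81·p·r + 1080·p·q·r + 225·q·r + 648·q^2·r - 138·r + 648·p·r^2 + 432·r^2 + 648·q·r^2 - 228·q - 288·q^2 - 24    [combine like terms]

432·p^2·q + 54·p·q + 432·p·q^2 + 54·p^2 + 432·p^2·r + 81·p·r + 1080·p·q·r + 225·q·r + 648·q^2·r - 138·r + 648·p·r^2 + 432·r^2 + 648·q·r^2 - 228·q - 288·q^2 - 24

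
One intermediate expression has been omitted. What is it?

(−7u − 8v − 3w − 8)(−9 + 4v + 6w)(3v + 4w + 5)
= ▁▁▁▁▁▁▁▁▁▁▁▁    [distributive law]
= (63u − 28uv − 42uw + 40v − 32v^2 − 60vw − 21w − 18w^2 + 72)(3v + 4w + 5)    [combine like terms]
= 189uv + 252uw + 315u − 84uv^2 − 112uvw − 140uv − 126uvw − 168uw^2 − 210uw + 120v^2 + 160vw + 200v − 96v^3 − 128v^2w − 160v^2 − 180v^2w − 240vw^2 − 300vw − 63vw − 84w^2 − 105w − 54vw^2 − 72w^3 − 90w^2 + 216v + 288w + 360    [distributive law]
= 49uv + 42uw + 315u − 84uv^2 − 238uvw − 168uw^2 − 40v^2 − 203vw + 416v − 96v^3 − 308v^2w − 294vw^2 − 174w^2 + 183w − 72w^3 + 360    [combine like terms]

Applying distributive law to the line above:

(63u − 28uv − 42uw + 72v − 32v^2 − 48vw + 27w − 12vw − 18w^2 + 72 − 32v − 48w)(3v + 4w + 5)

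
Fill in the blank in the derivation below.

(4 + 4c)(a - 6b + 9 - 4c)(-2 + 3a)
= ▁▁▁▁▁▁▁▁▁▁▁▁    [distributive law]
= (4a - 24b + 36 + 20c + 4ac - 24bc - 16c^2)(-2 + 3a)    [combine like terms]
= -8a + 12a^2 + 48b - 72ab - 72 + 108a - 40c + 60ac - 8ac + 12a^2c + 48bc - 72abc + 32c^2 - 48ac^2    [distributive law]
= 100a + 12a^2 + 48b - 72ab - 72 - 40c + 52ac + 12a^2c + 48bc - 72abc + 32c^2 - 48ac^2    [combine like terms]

By distributive law:

(4a - 24b + 36 - 16c + 4ac - 24bc + 36c - 16c^2)(-2 + 3a)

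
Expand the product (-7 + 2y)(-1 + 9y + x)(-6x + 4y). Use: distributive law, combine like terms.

-42x + 28y + 362xy - 260y^2 + 42x^2 - 100xy^2 + 72y^3 - 12x^2y

(-7 + 2y)(-1 + 9y + x)(-6x + 4y)
= (7 - 63y - 7x - 2y + 18y^2 + 2xy)(-6x + 4y)    [distributive law]
= (7 - 65y - 7x + 18y^2 + 2xy)(-6x + 4y)    [combine like terms]
= -42x + 28y + 390xy - 260y^2 + 42x^2 - 28xy - 108xy^2 + 72y^3 - 12x^2y + 8xy^2    [distributive law]
= -42x + 28y + 362xy - 260y^2 + 42x^2 - 100xy^2 + 72y^3 - 12x^2y    [combine like terms]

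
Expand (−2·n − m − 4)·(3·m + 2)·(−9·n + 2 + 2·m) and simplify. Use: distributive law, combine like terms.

54·m·n^2 + 106·m·n + 15·m^2·n + 36·n^2 + 64·n − 34·m^2 − 6·m^3 − 44·m − 16

(−2·n − m − 4)·(3·m + 2)·(−9·n + 2 + 2·m)
= (−6·m·n − 4·n − 3·m^2 − 2·m − 12·m − 8)·(−9·n + 2 + 2·m)    [distributive law]
= (−6·m·n − 4·n − 3·m^2 − 14·m − 8)·(−9·n + 2 + 2·m)    [combine like terms]
= 54·m·n^2 − 12·m·n − 12·m^2·n + 36·n^2 − 8·n − 8·m·n + 27·m^2·n − 6·m^2 − 6·m^3 + 126·m·n − 28·m − 28·m^2 + 72·n − 16 − 16·m    [distributive law]
= 54·m·n^2 + 106·m·n + 15·m^2·n + 36·n^2 + 64·n − 34·m^2 − 6·m^3 − 44·m − 16    [combine like terms]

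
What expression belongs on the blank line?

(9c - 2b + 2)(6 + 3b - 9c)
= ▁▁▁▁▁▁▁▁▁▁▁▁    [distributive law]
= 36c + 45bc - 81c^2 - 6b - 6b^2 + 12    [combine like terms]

After distributive law, the bracketed line is:

54c + 27bc - 81c^2 - 12b - 6b^2 + 18bc + 12 + 6b - 18c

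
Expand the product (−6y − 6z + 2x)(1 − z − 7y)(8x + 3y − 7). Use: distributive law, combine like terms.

56xy − 312y^2 + 42y + 378xyz + 144y^2z − 354yz + 294xy^2 + 126y^3 − 34xz + 42z + 48xz^2 + 18yz^2 − 42z^2 + 16x^2 − 14x − 16x^2z − 112x^2y

(−6y − 6z + 2x)(1 − z − 7y)(8x + 3y − 7)
= (−6y + 6yz + 42y^2 − 6z + 6z^2 + 42yz + 2x − 2xz − 14xy)(8x + 3y − 7)    [distributive law]
= (−6y + 48yz + 42y^2 − 6z + 6z^2 + 2x − 2xz − 14xy)(8x + 3y − 7)    [combine like terms]
= −48xy − 18y^2 + 42y + 384xyz + 144y^2z − 336yz + 336xy^2 + 126y^3 − 294y^2 − 48xz − 18yz + 42z + 48xz^2 + 18yz^2 − 42z^2 + 16x^2 + 6xy − 14x − 16x^2z − 6xyz + 14xz − 112x^2y − 42xy^2 + 98xy    [distributive law]
= 56xy − 312y^2 + 42y + 378xyz + 144y^2z − 354yz + 294xy^2 + 126y^3 − 34xz + 42z + 48xz^2 + 18yz^2 − 42z^2 + 16x^2 − 14x − 16x^2z − 112x^2y    [combine like terms]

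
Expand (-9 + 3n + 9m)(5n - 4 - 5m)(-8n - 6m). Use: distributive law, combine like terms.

456n^2 + 270mn - 288n - 216m - 54m^2 - 120n^3 - 330mn^2 + 180m^2n + 270m^3

(-9 + 3n + 9m)(5n - 4 - 5m)(-8n - 6m)
= (-45n + 36 + 45m + 15n^2 - 12n - 15mn + 45mn - 36m - 45m^2)(-8n - 6m)    [distributive law]
= (-57n + 36 + 9m + 15n^2 + 30mn - 45m^2)(-8n - 6m)    [combine like terms]
= 456n^2 + 342mn - 288n - 216m - 72mn - 54m^2 - 120n^3 - 90mn^2 - 240mn^2 - 180m^2n + 360m^2n + 270m^3    [distributive law]
= 456n^2 + 270mn - 288n - 216m - 54m^2 - 120n^3 - 330mn^2 + 180m^2n + 270m^3    [combine like terms]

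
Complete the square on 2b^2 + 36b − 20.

2b^2 + 36b − 20
= 2(b^2 + 18b) − 20    [factor out 2 from the b-terms]
= 2(b^2 + 18b + 81 − 81) − 20    [add and subtract 81 inside the bracket]
= 2(b + 9)^2 − 162 − 20    [perfect-square identity]
= 2(b + 9)^2 − 182    [combine constants]

2(b + 9)^2 − 182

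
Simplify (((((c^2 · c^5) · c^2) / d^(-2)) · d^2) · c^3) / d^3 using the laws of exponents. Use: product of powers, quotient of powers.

c^12d

(((((c^2 · c^5) · c^2) / d^(-2)) · d^2) · c^3) / d^3
= ((((c^7 · c^2) / d^(-2)) · d^2) · c^3) / d^3    [product of powers]
= (((c^9 / d^(-2)) · d^2) · c^3) / d^3    [product of powers]
= c^12d    [quotient of powers; product of powers]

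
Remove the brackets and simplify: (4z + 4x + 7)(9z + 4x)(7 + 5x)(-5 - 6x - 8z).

-4788z^2 - 7844xz^2 - 2016z^3 - 3160x^2z^2 - 1440xz^3 - 7609xz - 7390x^2z - 2200x^3z - 2436x^2 - 1912x^3 - 480x^4 - 2205z - 980x

(4z + 4x + 7)(9z + 4x)(7 + 5x)(-5 - 6x - 8z)
= (36z^2 + 16xz + 36xz + 16x^2 + 63z + 28x)(7 + 5x)(-5 - 6x - 8z)    [distributive law]
= (36z^2 + 52xz + 16x^2 + 63z + 28x)(7 + 5x)(-5 - 6x - 8z)    [combine like terms]
= (252z^2 + 180xz^2 + 364xz + 260x^2z + 112x^2 + 80x^3 + 441z + 315xz + 196x + 140x^2)(-5 - 6x - 8z)    [distributive law]
= (252z^2 + 180xz^2 + 679xz + 260x^2z + 252x^2 + 80x^3 + 441z + 196x)(-5 - 6x - 8z)    [combine like terms]
= -1260z^2 - 1512xz^2 - 2016z^3 - 900xz^2 - 1080x^2z^2 - 1440xz^3 - 3395xz - 4074x^2z - 5432xz^2 - 1300x^2z - 1560x^3z - 2080x^2z^2 - 1260x^2 - 1512x^3 - 2016x^2z - 400x^3 - 480x^4 - 640x^3z - 2205z - 2646xz - 3528z^2 - 980x - 1176x^2 - 1568xz    [distributive law]
= -4788z^2 - 7844xz^2 - 2016z^3 - 3160x^2z^2 - 1440xz^3 - 7609xz - 7390x^2z - 2200x^3z - 2436x^2 - 1912x^3 - 480x^4 - 2205z - 980x    [combine like terms]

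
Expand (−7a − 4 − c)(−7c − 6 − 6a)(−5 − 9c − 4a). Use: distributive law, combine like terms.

(−7a − 4 − c)(−7c − 6 − 6a)(−5 − 9c − 4a)
= (49ac + 42a + 42a² + 28c + 24 + 24a + 7c² + 6c + 6ac)(−5 − 9c − 4a)    [distributive law]
= (55ac + 66a + 42a² + 34c + 24 + 7c²)(−5 − 9c − 4a)    [combine like terms]
= −275ac − 495ac² − 220a²c − 330a − 594ac − 264a² − 210a² − 378a²c − 168a³ − 170c − 306c² − 136ac − 120 − 216c − 96a − 35c² − 63c³ − 28ac²    [distributive law]
= −1005ac − 523ac² − 598a²c − 426a − 474a² − 168a³ − 386c − 341c² − 120 − 63c³    [combine like terms]

−1005ac − 523ac² − 598a²c − 426a − 474a² − 168a³ − 386c − 341c² − 120 − 63c³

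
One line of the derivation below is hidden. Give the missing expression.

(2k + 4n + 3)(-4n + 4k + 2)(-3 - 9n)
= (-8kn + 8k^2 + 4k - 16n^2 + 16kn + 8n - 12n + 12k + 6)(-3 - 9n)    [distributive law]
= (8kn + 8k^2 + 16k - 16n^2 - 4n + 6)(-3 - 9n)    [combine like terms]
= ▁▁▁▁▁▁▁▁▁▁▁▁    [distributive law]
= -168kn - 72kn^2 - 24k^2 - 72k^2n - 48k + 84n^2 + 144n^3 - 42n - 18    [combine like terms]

By distributive law:

-24kn - 72kn^2 - 24k^2 - 72k^2n - 48k - 144kn + 48n^2 + 144n^3 + 12n + 36n^2 - 18 - 54n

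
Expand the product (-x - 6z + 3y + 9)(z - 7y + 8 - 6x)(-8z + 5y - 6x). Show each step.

(-x - 6z + 3y + 9)(z - 7y + 8 - 6x)(-8z + 5y - 6x)
= (-xz + 7xy - 8x + 6x^2 - 6z^2 + 42yz - 48z + 36xz + 3yz - 21y^2 + 24y - 18xy + 9z - 63y + 72 - 54x)(-8z + 5y - 6x)    [distributive law]
= (35xz - 11xy - 62x + 6x^2 - 6z^2 + 45yz - 39z - 21y^2 - 39y + 72)(-8z + 5y - 6x)    [combine like terms]
= -280xz^2 + 175xyz - 210x^2z + 88xyz - 55xy^2 + 66x^2y + 496xz - 310xy + 372x^2 - 48x^2z + 30x^2y - 36x^3 + 48z^3 - 30yz^2 + 36xz^2 - 360yz^2 + 225y^2z - 270xyz + 312z^2 - 195yz + 234xz + 168y^2z - 105y^3 + 126xy^2 + 312yz - 195y^2 + 234xy - 576z + 360y - 432x    [distributive law]
= -244xz^2 - 7xyz - 258x^2z + 71xy^2 + 96x^2y + 730xz - 76xy + 372x^2 - 36x^3 + 48z^3 - 390yz^2 + 393y^2z + 312z^2 + 117yz - 105y^3 - 195y^2 - 576z + 360y - 432x    [combine like terms]

-244xz^2 - 7xyz - 258x^2z + 71xy^2 + 96x^2y + 730xz - 76xy + 372x^2 - 36x^3 + 48z^3 - 390yz^2 + 393y^2z + 312z^2 + 117yz - 105y^3 - 195y^2 - 576z + 360y - 432x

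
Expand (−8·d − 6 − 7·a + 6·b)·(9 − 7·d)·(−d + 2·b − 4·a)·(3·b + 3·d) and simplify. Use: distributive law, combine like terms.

(−8·d − 6 − 7·a + 6·b)·(9 − 7·d)·(−d + 2·b − 4·a)·(3·b + 3·d)
= (−72·d + 56·d^2 − 54 + 42·d − 63·a + 49·a·d + 54·b − 42·b·d)·(−d + 2·b − 4·a)·(3·b + 3·d)    [distributive law]
= (−30·d + 56·d^2 − 54 − 63·a + 49·a·d + 54·b − 42·b·d)·(−d + 2·b − 4·a)·(3·b + 3·d)    [combine like terms]
= (30·d^2 − 60·b·d + 120·a·d − 56·d^3 + 112·b·d^2 − 224·a·d^2 + 54·d − 108·b + 216·a + 63·a·d − 126·a·b + 252·a^2 − 49·a·d^2 + 98·a·b·d − 196·a^2·d − 54·b·d + 108·b^2 − 216·a·b + 42·b·d^2 − 84·b^2·d + 168·a·b·d)·(3·b + 3·d)    [distributive law]
= (30·d^2 − 114·b·d + 183·a·d − 56·d^3 + 154·b·d^2 − 273·a·d^2 + 54·d − 108·b + 216·a − 342·a·b + 252·a^2 + 266·a·b·d − 196·a^2·d + 108·b^2 − 84·b^2·d)·(3·b + 3·d)    [combine like terms]
= 90·b·d^2 + 90·d^3 − 342·b^2·d − 342·b·d^2 + 549·a·b·d + 549·a·d^2 − 168·b·d^3 − 168·d^4 + 462·b^2·d^2 + 462·b·d^3 − 819·a·b·d^2 − 819·a·d^3 + 162·b·d + 162·d^2 − 324·b^2 − 324·b·d + 648·a·b + 648·a·d − 1026·a·b^2 − 1026·a·b·d + 756·a^2·b + 756·a^2·d + 798·a·b^2·d + 798·a·b·d^2 − 588·a^2·b·d − 588·a^2·d^2 + 324·b^3 + 324·b^2·d − 252·b^3·d − 252·b^2·d^2    [distributive law]
= −252·b·d^2 + 90·d^3 − 18·b^2·d − 477·a·b·d + 549·a·d^2 + 294·b·d^3 − 168·d^4 + 210·b^2·d^2 − 21·a·b·d^2 − 819·a·d^3 − 162·b·d + 162·d^2 − 324·b^2 + 648·a·b + 648·a·d − 1026·a·b^2 + 756·a^2·b + 756·a^2·d + 798·a·b^2·d − 588·a^2·b·d − 588·a^2·d^2 + 324·b^3 − 252·b^3·d    [combine like terms]

−252·b·d^2 + 90·d^3 − 18·b^2·d − 477·a·b·d + 549·a·d^2 + 294·b·d^3 − 168·d^4 + 210·b^2·d^2 − 21·a·b·d^2 − 819·a·d^3 − 162·b·d + 162·d^2 − 324·b^2 + 648·a·b + 648·a·d − 1026·a·b^2 + 756·a^2·b + 756·a^2·d + 798·a·b^2·d − 588·a^2·b·d − 588·a^2·d^2 + 324·b^3 − 252·b^3·d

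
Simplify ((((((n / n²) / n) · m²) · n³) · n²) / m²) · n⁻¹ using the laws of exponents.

n²

((((((n / n²) / n) · m²) · n³) · n²) / m²) · n⁻¹
= (((((n⁻¹ / n) · m²) · n³) · n²) / m²) · n⁻¹    [quotient of powers]
= ((((n⁻² · m²) · n³) · n²) / m²) · n⁻¹    [quotient of powers]
= n²    [quotient of powers; product of powers]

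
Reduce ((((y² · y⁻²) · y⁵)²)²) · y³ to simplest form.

((((y² · y⁻²) · y⁵)²)²) · y³
= (((y² · y⁻²) · y⁵)⁴) · y³    [power of a power]
= (((y² · y⁻²)⁴) · ((y⁵)⁴)) · y³    [power of a product]
= ((((y²)⁴) · ((y⁻²)⁴)) · ((y⁵)⁴)) · y³    [power of a product]
= ((y⁸ · ((y⁻²)⁴)) · ((y⁵)⁴)) · y³    [power of a power]
= ((y⁸ · y⁻⁸) · ((y⁵)⁴)) · y³    [power of a power]
= (y⁰ · ((y⁵)⁴)) · y³    [product of powers]
= (y⁰ · y²⁰) · y³    [power of a power]
= y²⁰ · y³    [product of powers]
= y²³    [product of powers]

y²³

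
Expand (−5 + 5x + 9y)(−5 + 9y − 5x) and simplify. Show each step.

25 − 90y − 25x^2 + 81y^2

(−5 + 5x + 9y)(−5 + 9y − 5x)
= 25 − 45y + 25x − 25x + 45xy − 25x^2 − 45y + 81y^2 − 45xy    [distributive law]
= 25 − 90y − 25x^2 + 81y^2    [combine like terms]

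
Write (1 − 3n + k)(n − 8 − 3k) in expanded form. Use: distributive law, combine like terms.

25n − 8 − 11k − 3n² + 10kn − 3k²

(1 − 3n + k)(n − 8 − 3k)
= n − 8 − 3k − 3n² + 24n + 9kn + kn − 8k − 3k²    [distributive law]
= 25n − 8 − 11k − 3n² + 10kn − 3k²    [combine like terms]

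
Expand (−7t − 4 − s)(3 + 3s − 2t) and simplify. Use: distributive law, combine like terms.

(−7t − 4 − s)(3 + 3s − 2t)
= −21t − 21st + 14t^2 − 12 − 12s + 8t − 3s − 3s^2 + 2st    [distributive law]
= −13t − 19st + 14t^2 − 12 − 15s − 3s^2    [combine like terms]

−13t − 19st + 14t^2 − 12 − 15s − 3s^2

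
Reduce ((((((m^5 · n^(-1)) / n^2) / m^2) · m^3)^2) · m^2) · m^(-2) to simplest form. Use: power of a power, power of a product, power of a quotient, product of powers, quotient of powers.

((((((m^5 · n^(-1)) / n^2) / m^2) · m^3)^2) · m^2) · m^(-2)
= ((((((m^5 · n^(-1)) / n^2) / m^2)^2) · ((m^3)^2)) · m^2) · m^(-2)    [power of a product]
= ((((((m^5 · n^(-1)) / n^2)^2) / ((m^2)^2)) · ((m^3)^2)) · m^2) · m^(-2)    [power of a quotient]
= ((((((m^5 · n^(-1))^2) / ((n^2)^2)) / ((m^2)^2)) · ((m^3)^2)) · m^2) · m^(-2)    [power of a quotient]
= (((((((m^5)^2) · ((n^(-1))^2)) / ((n^2)^2)) / ((m^2)^2)) · ((m^3)^2)) · m^2) · m^(-2)    [power of a product]
= (((((m^10 · ((n^(-1))^2)) / ((n^2)^2)) / ((m^2)^2)) · ((m^3)^2)) · m^2) · m^(-2)    [power of a power]
= (((((m^10 · n^(-2)) / ((n^2)^2)) / ((m^2)^2)) · ((m^3)^2)) · m^2) · m^(-2)    [power of a power]
= (((((m^10 · n^(-2)) / n^4) / ((m^2)^2)) · ((m^3)^2)) · m^2) · m^(-2)    [power of a power]
= (((((m^10 · n^(-2)) / n^4) / m^4) · ((m^3)^2)) · m^2) · m^(-2)    [power of a power]
= (((((m^10 · n^(-2)) / n^4) / m^4) · m^6) · m^2) · m^(-2)    [power of a power]
= m^12·n^(-6)    [quotient of powers; product of powers]

m^12·n^(-6)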